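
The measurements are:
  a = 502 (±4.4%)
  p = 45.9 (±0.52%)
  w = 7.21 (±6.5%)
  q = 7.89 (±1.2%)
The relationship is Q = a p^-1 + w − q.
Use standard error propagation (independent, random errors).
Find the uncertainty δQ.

Let h = a·p^-1 = 10.9. δh/h = √((1·δa/a)² + (-1·δp/p)²) = √(0.00194 + 2.7e-05) = 0.0443, so δh = 0.485.
Q = h + w − q: δQ = √(δh² + δw² + δq²) = √(0.235 + 0.220 + 0.00896) = 0.681

0.681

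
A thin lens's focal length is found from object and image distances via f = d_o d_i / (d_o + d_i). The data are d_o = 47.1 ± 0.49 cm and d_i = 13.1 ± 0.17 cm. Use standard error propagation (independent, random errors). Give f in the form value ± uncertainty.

10.2 ± 0.107 cm

∂f/∂d_o = (d_i/(d_o+d_i))² = 0.0474;  ∂f/∂d_i = (d_o/(d_o+d_i))² = 0.612
δf = √((∂f/∂d_o · δd_o)² + (∂f/∂d_i · δd_i)²) = √(0.000538 + 0.0108) = 0.107 cm
f = 10.2 cm.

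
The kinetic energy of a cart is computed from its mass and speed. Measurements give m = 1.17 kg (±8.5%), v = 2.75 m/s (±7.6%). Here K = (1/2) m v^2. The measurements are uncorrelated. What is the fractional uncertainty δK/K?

Since K is a product/quotient, work with relative uncertainties:
  (1·δm/m)² = (1×0.0850)² = 0.00723;  (2·δv/v)² = (2×0.0760)² = 0.0231
δK/K = √(0.0303) = 0.174

0.174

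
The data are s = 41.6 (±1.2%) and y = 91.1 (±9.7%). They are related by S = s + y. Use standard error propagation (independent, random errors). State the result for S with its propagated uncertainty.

Sums and differences: (δS)² = Σ (cᵢ δxᵢ)².
  (δs)² = 0.249;  (δy)² = 78.1
δS = √(78.3) = 8.85
S = 133.

133 ± 8.85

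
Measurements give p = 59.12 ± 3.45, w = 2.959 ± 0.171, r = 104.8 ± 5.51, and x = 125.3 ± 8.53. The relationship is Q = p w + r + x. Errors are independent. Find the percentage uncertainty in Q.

4.34%

Let h = p·w = 174.9. δh/h = √((1·δp/p)² + (1·δw/w)²) = √(0.00341 + 0.00334) = 0.0821, so δh = 14.4.
Q = h + r + x: δQ = √(δh² + δr² + δx²) = √(206 + 30.4 + 72.8) = 17.6
Q = 405.0, so δQ/Q = 17.6/405.0 = 0.0434.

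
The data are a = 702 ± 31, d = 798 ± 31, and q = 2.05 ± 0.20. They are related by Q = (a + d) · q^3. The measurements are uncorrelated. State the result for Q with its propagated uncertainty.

Let u = a + d = 1500. δu = √(δa² + δd²) = √(961 + 961) = 43.8, so δu/u = 0.0292.
Q is then a monomial in u, q:
δQ/Q = √((δu/u)² + (3·δq/q)²) = √(0.000854 + 0.0857) = 0.294
Q = 12900, so δQ = 0.294 × 12900 = 3800.

12900 ± 3800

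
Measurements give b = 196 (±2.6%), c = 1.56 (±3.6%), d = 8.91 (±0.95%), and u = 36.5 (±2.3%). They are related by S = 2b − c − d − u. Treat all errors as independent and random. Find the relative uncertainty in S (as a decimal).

0.0296

Absolute uncertainties add in quadrature for a linear combination:
  (2·δb)² = 104;  (δc)² = 0.00315;  (δd)² = 0.00716;  (δu)² = 0.705
δS = √(105) = 10.2
S = 345, so δS/S = 10.2/345 = 0.0296.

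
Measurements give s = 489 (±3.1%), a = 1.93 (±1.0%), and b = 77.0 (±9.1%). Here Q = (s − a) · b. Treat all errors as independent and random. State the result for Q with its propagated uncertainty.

Let u = s − a = 487. δu = √(δs² + δa²) = √(230 + 0.000372) = 15.2, so δu/u = 0.0311.
Q is then a monomial in u, b:
δQ/Q = √((δu/u)² + (1·δb/b)²) = √(0.000969 + 0.00828) = 0.0962
Q = 37500, so δQ = 0.0962 × 37500 = 3610.

37500 ± 3610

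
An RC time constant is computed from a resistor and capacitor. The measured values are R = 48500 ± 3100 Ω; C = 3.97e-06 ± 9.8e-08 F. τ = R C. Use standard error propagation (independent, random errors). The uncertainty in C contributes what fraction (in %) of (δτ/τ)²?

(δτ/τ)² = (1·δR/R)² + (1·δC/C)²
  R term: (1×0.0639)² = 0.00409
  C term: (1×0.0247)² = 0.000609
Total = 0.00469. Share from C = 0.000609/0.00469 = 0.130.

13.0%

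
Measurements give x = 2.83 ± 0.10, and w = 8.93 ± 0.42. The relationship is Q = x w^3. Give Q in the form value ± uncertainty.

2020 ± 293

Each factor contributes (exponent × relative error)² to (δQ/Q)²:
  (1·δx/x)² = (1×0.0353)² = 0.00125;  (3·δw/w)² = (3×0.0470)² = 0.0199
δQ/Q = √(0.0212) = 0.145
Q = 2020, so δQ = 0.145 × 2020 = 293.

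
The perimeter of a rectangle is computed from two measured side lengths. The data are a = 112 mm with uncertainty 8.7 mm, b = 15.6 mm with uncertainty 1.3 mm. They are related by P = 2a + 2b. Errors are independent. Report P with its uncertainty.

Sums and differences: (δP)² = Σ (cᵢ δxᵢ)².
  (2·δa)² = 303;  (2·δb)² = 6.76
δP = √(310) = 17.6 mm
P = 255 mm.

255 ± 17.6 mm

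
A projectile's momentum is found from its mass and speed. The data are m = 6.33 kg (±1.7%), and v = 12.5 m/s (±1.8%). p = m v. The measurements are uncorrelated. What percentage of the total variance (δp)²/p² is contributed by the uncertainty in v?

52.9%

(δp/p)² = (1·δm/m)² + (1·δv/v)²
  m term: (1×0.0170)² = 0.000289
  v term: (1×0.0180)² = 0.000324
Total = 0.000613. Share from v = 0.000324/0.000613 = 0.529.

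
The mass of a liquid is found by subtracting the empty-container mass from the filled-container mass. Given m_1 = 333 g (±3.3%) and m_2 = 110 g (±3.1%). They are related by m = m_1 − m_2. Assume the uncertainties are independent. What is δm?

11.5 g

m is a linear combination, so absolute uncertainties add in quadrature:
  (δm_1)² = 121;  (δm_2)² = 11.6
δm = √(132) = 11.5 g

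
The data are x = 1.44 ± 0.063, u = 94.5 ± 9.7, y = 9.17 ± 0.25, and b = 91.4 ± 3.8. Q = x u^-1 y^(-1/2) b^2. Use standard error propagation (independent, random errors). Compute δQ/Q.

Products/powers → add relative errors in quadrature, weighted by exponent:
  (1·δx/x)² = (1×0.0438)² = 0.00191;  (-1·δu/u)² = (-1×0.103)² = 0.0105;  (−½·δy/y)² = (-0.5×0.0273)² = 0.000186;  (2·δb/b)² = (2×0.0416)² = 0.00691
δQ/Q = √(0.0196) = 0.140

0.140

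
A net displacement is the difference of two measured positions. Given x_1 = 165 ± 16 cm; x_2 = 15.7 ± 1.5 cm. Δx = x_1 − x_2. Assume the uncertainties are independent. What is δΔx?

Each term contributes (cᵢ δxᵢ)² to (δΔx)²:
  (δx_1)² = 256;  (δx_2)² = 2.25
δΔx = √(258) = 16.1 cm

16.1 cm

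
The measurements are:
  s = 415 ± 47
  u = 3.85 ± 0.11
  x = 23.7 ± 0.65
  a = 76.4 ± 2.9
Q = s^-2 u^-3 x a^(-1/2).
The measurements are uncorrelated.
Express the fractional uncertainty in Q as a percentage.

24.4%

Q is a product of powers, so relative uncertainties combine in quadrature:
  (-2·δs/s)² = (-2×0.113)² = 0.0513;  (-3·δu/u)² = (-3×0.0286)² = 0.00735;  (1·δx/x)² = (1×0.0274)² = 0.000752;  (−½·δa/a)² = (-0.5×0.0380)² = 0.000360
δQ/Q = √(0.0598) = 0.244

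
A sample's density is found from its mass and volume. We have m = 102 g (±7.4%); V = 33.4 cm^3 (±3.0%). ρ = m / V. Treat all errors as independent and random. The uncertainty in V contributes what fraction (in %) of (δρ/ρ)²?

14.1%

(δρ/ρ)² = (1·δm/m)² + (-1·δV/V)²
  m term: (1×0.0740)² = 0.00548
  V term: (-1×0.0300)² = 0.000900
Total = 0.00638. Share from V = 0.000900/0.00638 = 0.141.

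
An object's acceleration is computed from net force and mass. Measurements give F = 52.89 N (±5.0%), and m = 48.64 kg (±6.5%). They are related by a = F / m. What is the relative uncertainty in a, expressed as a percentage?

8.20%

Since a is a product/quotient, work with relative uncertainties:
  (1·δF/F)² = (1×0.0500)² = 0.00250;  (-1·δm/m)² = (-1×0.0650)² = 0.00423
δa/a = √(0.00673) = 0.0820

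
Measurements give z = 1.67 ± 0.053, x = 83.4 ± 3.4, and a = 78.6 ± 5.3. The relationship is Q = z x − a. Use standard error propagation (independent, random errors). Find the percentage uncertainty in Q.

Let p = z·x = 139. δp/p = √((1·δz/z)² + (1·δx/x)²) = √(0.00101 + 0.00166) = 0.0517, so δp = 7.20.
Q = p − a: δQ = √(δp² + δa²) = √(51.8 + 28.1) = 8.94
Q = 60.7, so δQ/Q = 8.94/60.7 = 0.147.

14.7%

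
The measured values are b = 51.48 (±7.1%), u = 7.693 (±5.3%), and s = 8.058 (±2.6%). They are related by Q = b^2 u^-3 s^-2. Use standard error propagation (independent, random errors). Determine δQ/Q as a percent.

21.9%

Q is a product of powers, so relative uncertainties combine in quadrature:
  (2·δb/b)² = (2×0.0710)² = 0.0202;  (-3·δu/u)² = (-3×0.0530)² = 0.0253;  (-2·δs/s)² = (-2×0.0260)² = 0.00270
δQ/Q = √(0.0481) = 0.219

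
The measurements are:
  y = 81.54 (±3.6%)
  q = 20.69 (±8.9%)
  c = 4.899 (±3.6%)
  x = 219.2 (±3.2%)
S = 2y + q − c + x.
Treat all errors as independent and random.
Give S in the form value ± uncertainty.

398.1 ± 9.33

S is a linear combination, so absolute uncertainties add in quadrature:
  (2·δy)² = 34.5;  (δq)² = 3.39;  (δc)² = 0.0311;  (δx)² = 49.2
δS = √(87.1) = 9.33
S = 398.1.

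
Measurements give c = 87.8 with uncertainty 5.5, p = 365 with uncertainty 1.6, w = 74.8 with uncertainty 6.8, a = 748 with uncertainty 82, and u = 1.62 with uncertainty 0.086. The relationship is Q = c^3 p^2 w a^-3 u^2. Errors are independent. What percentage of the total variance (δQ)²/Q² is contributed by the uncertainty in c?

(δQ/Q)² = (3·δc/c)² + (2·δp/p)² + (1·δw/w)² + (-3·δa/a)² + (2·δu/u)²
  c term: (3×0.0626)² = 0.0353
  p term: (2×0.00438)² = 7.69e-05
  w term: (1×0.0909)² = 0.00826
  a term: (-3×0.110)² = 0.108
  u term: (2×0.0531)² = 0.0113
Total = 0.163. Share from c = 0.0353/0.163 = 0.217.

21.7%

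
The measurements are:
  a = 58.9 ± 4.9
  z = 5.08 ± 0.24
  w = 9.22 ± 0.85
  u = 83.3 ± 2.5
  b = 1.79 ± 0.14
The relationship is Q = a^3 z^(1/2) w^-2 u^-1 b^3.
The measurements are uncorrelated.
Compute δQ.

146

Products/powers → add relative errors in quadrature, weighted by exponent:
  (3·δa/a)² = (3×0.0832)² = 0.0623;  (½·δz/z)² = (0.5×0.0472)² = 0.000558;  (-2·δw/w)² = (-2×0.0922)² = 0.0340;  (-1·δu/u)² = (-1×0.0300)² = 0.000901;  (3·δb/b)² = (3×0.0782)² = 0.0551
δQ/Q = √(0.153) = 0.391
Q = 373, so δQ = 0.391 × 373 = 146.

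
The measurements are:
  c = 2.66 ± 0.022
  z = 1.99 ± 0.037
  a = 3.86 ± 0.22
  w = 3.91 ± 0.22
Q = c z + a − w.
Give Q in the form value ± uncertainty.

5.24 ± 0.329

Let p = c·z = 5.29. δp/p = √((1·δc/c)² + (1·δz/z)²) = √(6.84e-05 + 0.000346) = 0.0203, so δp = 0.108.
Q = p + a − w: δQ = √(δp² + δa² + δw²) = √(0.0116 + 0.0484 + 0.0484) = 0.329
Q = 5.24.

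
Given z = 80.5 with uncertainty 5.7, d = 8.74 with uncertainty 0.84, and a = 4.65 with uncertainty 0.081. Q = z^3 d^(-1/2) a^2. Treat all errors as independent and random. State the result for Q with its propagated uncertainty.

Since Q is a product/quotient, work with relative uncertainties:
  (3·δz/z)² = (3×0.0708)² = 0.0451;  (−½·δd/d)² = (-0.5×0.0961)² = 0.00231;  (2·δa/a)² = (2×0.0174)² = 0.00121
δQ/Q = √(0.0486) = 0.221
Q = 3.82e+06, so δQ = 0.221 × 3.82e+06 = 8.42e+05.

(3.82 ± 0.842) × 10^6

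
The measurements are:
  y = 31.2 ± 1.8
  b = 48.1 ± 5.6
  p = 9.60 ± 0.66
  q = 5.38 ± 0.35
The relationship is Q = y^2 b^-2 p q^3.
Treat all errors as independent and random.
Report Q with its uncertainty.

Since Q is a product/quotient, work with relative uncertainties:
  (2·δy/y)² = (2×0.0577)² = 0.0133;  (-2·δb/b)² = (-2×0.116)² = 0.0542;  (1·δp/p)² = (1×0.0688)² = 0.00473;  (3·δq/q)² = (3×0.0651)² = 0.0381
δQ/Q = √(0.110) = 0.332
Q = 629, so δQ = 0.332 × 629 = 209.

629 ± 209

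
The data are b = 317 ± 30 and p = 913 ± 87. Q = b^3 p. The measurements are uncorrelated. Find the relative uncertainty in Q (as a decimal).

0.299

Relative error in a monomial: (δQ/Q)² = Σ (nᵢ · δxᵢ/xᵢ)².
  (3·δb/b)² = (3×0.0946)² = 0.0806;  (1·δp/p)² = (1×0.0953)² = 0.00908
δQ/Q = √(0.0897) = 0.299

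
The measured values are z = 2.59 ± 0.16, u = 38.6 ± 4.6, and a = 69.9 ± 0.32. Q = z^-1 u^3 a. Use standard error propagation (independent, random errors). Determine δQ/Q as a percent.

Relative error in a monomial: (δQ/Q)² = Σ (nᵢ · δxᵢ/xᵢ)².
  (-1·δz/z)² = (-1×0.0618)² = 0.00382;  (3·δu/u)² = (3×0.119)² = 0.128;  (1·δa/a)² = (1×0.00458)² = 2.1e-05
δQ/Q = √(0.132) = 0.363

36.3%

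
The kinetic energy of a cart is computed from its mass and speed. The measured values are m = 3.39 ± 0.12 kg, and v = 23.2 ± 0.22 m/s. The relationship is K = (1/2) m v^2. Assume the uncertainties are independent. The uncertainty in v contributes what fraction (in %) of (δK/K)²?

22.3%

(δK/K)² = (1·δm/m)² + (2·δv/v)²
  m term: (1×0.0354)² = 0.00125
  v term: (2×0.00948)² = 0.000360
Total = 0.00161. Share from v = 0.000360/0.00161 = 0.223.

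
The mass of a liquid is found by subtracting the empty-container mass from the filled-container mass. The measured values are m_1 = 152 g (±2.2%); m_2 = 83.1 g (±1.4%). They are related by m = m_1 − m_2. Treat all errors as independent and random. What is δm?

3.54 g

For a sum/difference, combine absolute errors in quadrature:
  (δm_1)² = 11.2;  (δm_2)² = 1.35
δm = √(12.5) = 3.54 g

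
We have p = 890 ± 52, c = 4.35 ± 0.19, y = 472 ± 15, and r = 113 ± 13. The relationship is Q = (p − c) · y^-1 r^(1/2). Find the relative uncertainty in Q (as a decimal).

0.0881

Let u = p − c = 886. δu = √(δp² + δc²) = √(2700 + 0.0361) = 52.0, so δu/u = 0.0587.
Q is then a monomial in u, y, r:
δQ/Q = √((δu/u)² + (-1·δy/y)² + (½·δr/r)²) = √(0.00345 + 0.00101 + 0.00331) = 0.0881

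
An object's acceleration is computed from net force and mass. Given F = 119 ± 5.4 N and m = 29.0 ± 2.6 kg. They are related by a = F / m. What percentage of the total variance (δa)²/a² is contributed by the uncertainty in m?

(δa/a)² = (1·δF/F)² + (-1·δm/m)²
  F term: (1×0.0454)² = 0.00206
  m term: (-1×0.0897)² = 0.00804
Total = 0.0101. Share from m = 0.00804/0.0101 = 0.796.

79.6%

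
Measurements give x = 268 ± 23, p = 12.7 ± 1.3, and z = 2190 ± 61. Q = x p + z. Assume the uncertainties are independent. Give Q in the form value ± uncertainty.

Let w = x·p = 3400. δw/w = √((1·δx/x)² + (1·δp/p)²) = √(0.00737 + 0.0105) = 0.134, so δw = 455.
Q = w + z: δQ = √(δw² + δz²) = √(2.07e+05 + 3720) = 459
Q = 5590.

5590 ± 459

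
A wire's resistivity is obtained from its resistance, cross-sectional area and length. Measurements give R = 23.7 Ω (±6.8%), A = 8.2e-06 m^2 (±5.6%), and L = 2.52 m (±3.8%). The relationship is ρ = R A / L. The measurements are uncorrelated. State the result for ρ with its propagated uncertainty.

For a monomial ρ ∝ R, A, L^-1, fractional errors add in quadrature:
  (1·δR/R)² = (1×0.0680)² = 0.00462;  (1·δA/A)² = (1×0.0560)² = 0.00314;  (-1·δL/L)² = (-1×0.0380)² = 0.00144
δρ/ρ = √(0.00920) = 0.0959
ρ = 7.71e-05 Ω·m, so δρ = 0.0959 × 7.71e-05 = 7.4e-06 Ω·m.

(7.71 ± 0.740) × 10^-5 Ω·m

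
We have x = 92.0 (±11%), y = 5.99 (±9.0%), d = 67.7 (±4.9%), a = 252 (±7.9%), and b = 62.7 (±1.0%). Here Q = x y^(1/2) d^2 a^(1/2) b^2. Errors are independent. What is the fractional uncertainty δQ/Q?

Since Q is a product/quotient, work with relative uncertainties:
  (1·δx/x)² = (1×0.110)² = 0.0121;  (½·δy/y)² = (0.5×0.0900)² = 0.00202;  (2·δd/d)² = (2×0.0490)² = 0.00960;  (½·δa/a)² = (0.5×0.0790)² = 0.00156;  (2·δb/b)² = (2×0.0100)² = 0.000400
δQ/Q = √(0.0257) = 0.160

0.160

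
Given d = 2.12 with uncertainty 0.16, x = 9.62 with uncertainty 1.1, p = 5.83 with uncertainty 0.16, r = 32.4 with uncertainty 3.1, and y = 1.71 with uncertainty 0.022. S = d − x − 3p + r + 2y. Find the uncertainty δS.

3.33

Each term contributes (cᵢ δxᵢ)² to (δS)²:
  (δd)² = 0.0256;  (δx)² = 1.21;  (3·δp)² = 0.230;  (δr)² = 9.61;  (2·δy)² = 0.00194
δS = √(11.1) = 3.33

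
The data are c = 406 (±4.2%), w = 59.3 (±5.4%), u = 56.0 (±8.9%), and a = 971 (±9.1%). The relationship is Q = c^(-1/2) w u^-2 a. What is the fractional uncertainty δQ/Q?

0.208

Relative error in a monomial: (δQ/Q)² = Σ (nᵢ · δxᵢ/xᵢ)².
  (−½·δc/c)² = (-0.5×0.0420)² = 0.000441;  (1·δw/w)² = (1×0.0540)² = 0.00292;  (-2·δu/u)² = (-2×0.0890)² = 0.0317;  (1·δa/a)² = (1×0.0910)² = 0.00828
δQ/Q = √(0.0433) = 0.208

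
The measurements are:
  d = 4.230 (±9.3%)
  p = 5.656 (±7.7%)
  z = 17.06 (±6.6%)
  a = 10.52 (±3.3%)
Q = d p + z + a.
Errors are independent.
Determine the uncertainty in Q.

Let w = d·p = 23.92. δw/w = √((1·δd/d)² + (1·δp/p)²) = √(0.00865 + 0.00593) = 0.121, so δw = 2.89.
Q = w + z + a: δQ = √(δw² + δz² + δa²) = √(8.34 + 1.27 + 0.121) = 3.12

3.12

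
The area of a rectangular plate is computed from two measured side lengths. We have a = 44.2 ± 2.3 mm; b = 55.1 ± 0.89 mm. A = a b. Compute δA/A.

Each factor contributes (exponent × relative error)² to (δA/A)²:
  (1·δa/a)² = (1×0.0520)² = 0.00271;  (1·δb/b)² = (1×0.0162)² = 0.000261
δA/A = √(0.00297) = 0.0545

0.0545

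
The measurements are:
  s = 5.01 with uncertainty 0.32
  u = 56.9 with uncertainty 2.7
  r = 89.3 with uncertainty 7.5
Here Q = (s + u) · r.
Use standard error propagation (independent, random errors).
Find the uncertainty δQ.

524

Let w = s + u = 61.9. δw = √(δs² + δu²) = √(0.102 + 7.29) = 2.72, so δw/w = 0.0439.
Q is then a monomial in w, r:
δQ/Q = √((δw/w)² + (1·δr/r)²) = √(0.00193 + 0.00705) = 0.0948
Q = 5530, so δQ = 0.0948 × 5530 = 524.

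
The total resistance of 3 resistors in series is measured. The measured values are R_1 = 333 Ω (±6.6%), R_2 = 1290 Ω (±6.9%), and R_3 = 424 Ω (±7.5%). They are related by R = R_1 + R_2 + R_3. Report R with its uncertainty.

Sums and differences: (δR)² = Σ (cᵢ δxᵢ)².
  (δR_1)² = 483;  (δR_2)² = 7920;  (δR_3)² = 1010
δR = √(9420) = 97.0 Ω
R = 2050 Ω.

2050 ± 97.0 Ω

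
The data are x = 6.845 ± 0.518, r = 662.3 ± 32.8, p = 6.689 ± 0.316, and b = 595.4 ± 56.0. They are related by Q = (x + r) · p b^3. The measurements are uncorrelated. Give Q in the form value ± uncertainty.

(9.447 ± 2.74) × 10^11

Let u = x + r = 669.1. δu = √(δx² + δr²) = √(0.268 + 1080) = 32.8, so δu/u = 0.0490.
Q is then a monomial in u, p, b:
δQ/Q = √((δu/u)² + (1·δp/p)² + (3·δb/b)²) = √(0.00240 + 0.00223 + 0.0796) = 0.290
Q = 9.447e+11, so δQ = 0.290 × 9.447e+11 = 2.74e+11.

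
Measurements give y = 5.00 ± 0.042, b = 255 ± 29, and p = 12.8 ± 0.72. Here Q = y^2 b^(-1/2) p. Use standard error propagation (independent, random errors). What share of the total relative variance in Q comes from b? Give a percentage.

(δQ/Q)² = (2·δy/y)² + (−½·δb/b)² + (1·δp/p)²
  y term: (2×0.00840)² = 0.000282
  b term: (-0.5×0.114)² = 0.00323
  p term: (1×0.0562)² = 0.00316
Total = 0.00668. Share from b = 0.00323/0.00668 = 0.484.

48.4%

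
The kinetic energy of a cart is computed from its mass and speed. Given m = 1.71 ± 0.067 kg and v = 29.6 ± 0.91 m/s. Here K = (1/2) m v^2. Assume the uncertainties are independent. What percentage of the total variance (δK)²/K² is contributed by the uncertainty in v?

71.1%

(δK/K)² = (1·δm/m)² + (2·δv/v)²
  m term: (1×0.0392)² = 0.00154
  v term: (2×0.0307)² = 0.00378
Total = 0.00532. Share from v = 0.00378/0.00532 = 0.711.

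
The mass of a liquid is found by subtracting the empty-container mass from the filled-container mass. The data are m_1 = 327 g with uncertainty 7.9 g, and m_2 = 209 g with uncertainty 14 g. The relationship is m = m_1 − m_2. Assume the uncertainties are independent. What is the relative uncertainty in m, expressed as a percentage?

Each term contributes (cᵢ δxᵢ)² to (δm)²:
  (δm_1)² = 62.4;  (δm_2)² = 196
δm = √(258) = 16.1 g
m = 118 g, so δm/m = 16.1/118 = 0.136.

13.6%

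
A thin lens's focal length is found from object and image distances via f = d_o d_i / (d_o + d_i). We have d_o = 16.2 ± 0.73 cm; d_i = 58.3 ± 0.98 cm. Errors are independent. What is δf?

∂f/∂d_o = (d_i/(d_o+d_i))² = 0.612;  ∂f/∂d_i = (d_o/(d_o+d_i))² = 0.0473
δf = √((∂f/∂d_o · δd_o)² + (∂f/∂d_i · δd_i)²) = √(0.200 + 0.00215) = 0.449 cm

0.449 cm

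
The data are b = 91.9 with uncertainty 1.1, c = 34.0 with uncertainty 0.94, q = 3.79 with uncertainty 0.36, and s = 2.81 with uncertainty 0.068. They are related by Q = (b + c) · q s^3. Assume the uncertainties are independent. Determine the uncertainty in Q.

Let u = b + c = 126. δu = √(δb² + δc²) = √(1.21 + 0.884) = 1.45, so δu/u = 0.0115.
Q is then a monomial in u, q, s:
δQ/Q = √((δu/u)² + (1·δq/q)² + (3·δs/s)²) = √(0.000132 + 0.00902 + 0.00527) = 0.120
Q = 10600, so δQ = 0.120 × 10600 = 1270.

1270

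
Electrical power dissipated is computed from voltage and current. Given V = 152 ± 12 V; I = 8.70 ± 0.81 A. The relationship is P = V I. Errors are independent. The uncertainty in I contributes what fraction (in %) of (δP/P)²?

58.2%

(δP/P)² = (1·δV/V)² + (1·δI/I)²
  V term: (1×0.0789)² = 0.00623
  I term: (1×0.0931)² = 0.00867
Total = 0.0149. Share from I = 0.00867/0.0149 = 0.582.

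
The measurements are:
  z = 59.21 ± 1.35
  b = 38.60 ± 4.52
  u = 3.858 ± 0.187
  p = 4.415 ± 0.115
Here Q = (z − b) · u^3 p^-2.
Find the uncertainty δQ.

Let w = z − b = 20.61. δw = √(δz² + δb²) = √(1.82 + 20.4) = 4.72, so δw/w = 0.229.
Q is then a monomial in w, u, p:
δQ/Q = √((δw/w)² + (3·δu/u)² + (-2·δp/p)²) = √(0.0524 + 0.0211 + 0.00271) = 0.276
Q = 60.72, so δQ = 0.276 × 60.72 = 16.8.

16.8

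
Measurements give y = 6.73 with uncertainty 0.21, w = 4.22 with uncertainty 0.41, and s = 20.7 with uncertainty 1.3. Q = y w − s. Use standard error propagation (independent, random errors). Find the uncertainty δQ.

Let p = y·w = 28.4. δp/p = √((1·δy/y)² + (1·δw/w)²) = √(0.000974 + 0.00944) = 0.102, so δp = 2.90.
Q = p − s: δQ = √(δp² + δs²) = √(8.40 + 1.69) = 3.18

3.18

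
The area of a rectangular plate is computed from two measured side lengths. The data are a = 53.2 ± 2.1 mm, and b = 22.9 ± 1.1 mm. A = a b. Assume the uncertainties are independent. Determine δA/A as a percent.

Each factor contributes (exponent × relative error)² to (δA/A)²:
  (1·δa/a)² = (1×0.0395)² = 0.00156;  (1·δb/b)² = (1×0.0480)² = 0.00231
δA/A = √(0.00387) = 0.0622

6.22%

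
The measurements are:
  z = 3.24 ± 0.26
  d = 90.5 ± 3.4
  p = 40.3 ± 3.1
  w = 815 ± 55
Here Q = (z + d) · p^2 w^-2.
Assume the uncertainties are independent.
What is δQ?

Let u = z + d = 93.7. δu = √(δz² + δd²) = √(0.0676 + 11.6) = 3.41, so δu/u = 0.0364.
Q is then a monomial in u, p, w:
δQ/Q = √((δu/u)² + (2·δp/p)² + (-2·δw/w)²) = √(0.00132 + 0.0237 + 0.0182) = 0.208
Q = 0.229, so δQ = 0.208 × 0.229 = 0.0476.

0.0476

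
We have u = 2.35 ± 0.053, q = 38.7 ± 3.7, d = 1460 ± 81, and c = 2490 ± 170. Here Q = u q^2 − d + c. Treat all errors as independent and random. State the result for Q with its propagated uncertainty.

Let p = u·q^2 = 3520. δp/p = √((1·δu/u)² + (2·δq/q)²) = √(0.000509 + 0.0366) = 0.193, so δp = 678.
Q = p − d + c: δQ = √(δp² + δd² + δc²) = √(4.59e+05 + 6560 + 28900) = 703
Q = 4550.

4550 ± 703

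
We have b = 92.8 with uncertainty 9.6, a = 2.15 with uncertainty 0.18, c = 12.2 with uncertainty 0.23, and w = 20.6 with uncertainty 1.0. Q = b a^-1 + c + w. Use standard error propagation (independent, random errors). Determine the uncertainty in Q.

5.84

Let p = b·a^-1 = 43.2. δp/p = √((1·δb/b)² + (-1·δa/a)²) = √(0.0107 + 0.00701) = 0.133, so δp = 5.74.
Q = p + c + w: δQ = √(δp² + δc² + δw²) = √(33.0 + 0.0529 + 1.00) = 5.84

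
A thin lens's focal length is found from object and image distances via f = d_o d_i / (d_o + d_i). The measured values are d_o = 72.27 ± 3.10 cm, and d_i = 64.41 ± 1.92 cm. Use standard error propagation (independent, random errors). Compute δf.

0.873 cm

∂f/∂d_o = (d_i/(d_o+d_i))² = 0.222;  ∂f/∂d_i = (d_o/(d_o+d_i))² = 0.280
δf = √((∂f/∂d_o · δd_o)² + (∂f/∂d_i · δd_i)²) = √(0.474 + 0.288) = 0.873 cm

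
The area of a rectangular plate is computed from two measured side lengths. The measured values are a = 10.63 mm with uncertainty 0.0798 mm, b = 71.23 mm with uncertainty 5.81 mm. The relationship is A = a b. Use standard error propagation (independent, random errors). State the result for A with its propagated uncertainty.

For a monomial A ∝ a, b, fractional errors add in quadrature:
  (1·δa/a)² = (1×0.00751)² = 5.64e-05;  (1·δb/b)² = (1×0.0816)² = 0.00665
δA/A = √(0.00671) = 0.0819
A = 757.2 mm^2, so δA = 0.0819 × 757.2 = 62.0 mm^2.

757.2 ± 62.0 mm^2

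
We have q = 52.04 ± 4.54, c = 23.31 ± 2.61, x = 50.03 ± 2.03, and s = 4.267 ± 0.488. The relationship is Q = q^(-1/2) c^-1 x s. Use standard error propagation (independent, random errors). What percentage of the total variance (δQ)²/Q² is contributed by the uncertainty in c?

(δQ/Q)² = (−½·δq/q)² + (-1·δc/c)² + (1·δx/x)² + (1·δs/s)²
  q term: (-0.5×0.0872)² = 0.00190
  c term: (-1×0.112)² = 0.0125
  x term: (1×0.0406)² = 0.00165
  s term: (1×0.114)² = 0.0131
Total = 0.0292. Share from c = 0.0125/0.0292 = 0.430.

43.0%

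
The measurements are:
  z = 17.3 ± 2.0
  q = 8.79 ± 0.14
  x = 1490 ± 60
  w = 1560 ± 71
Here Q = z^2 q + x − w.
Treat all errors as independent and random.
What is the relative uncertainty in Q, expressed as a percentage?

Let p = z^2·q = 2630. δp/p = √((2·δz/z)² + (1·δq/q)²) = √(0.0535 + 0.000254) = 0.232, so δp = 610.
Q = p + x − w: δQ = √(δp² + δx² + δw²) = √(3.72e+05 + 3600 + 5040) = 617
Q = 2560, so δQ/Q = 617/2560 = 0.241.

24.1%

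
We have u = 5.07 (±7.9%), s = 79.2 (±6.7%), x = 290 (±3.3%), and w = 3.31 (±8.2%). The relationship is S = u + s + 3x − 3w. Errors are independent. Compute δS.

29.2

Absolute uncertainties add in quadrature for a linear combination:
  (δu)² = 0.160;  (δs)² = 28.2;  (3·δx)² = 824;  (3·δw)² = 0.663
δS = √(853) = 29.2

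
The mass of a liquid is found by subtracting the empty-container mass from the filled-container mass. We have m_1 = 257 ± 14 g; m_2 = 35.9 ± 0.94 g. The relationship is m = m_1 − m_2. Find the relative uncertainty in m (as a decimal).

0.0635

Sums and differences: (δm)² = Σ (cᵢ δxᵢ)².
  (δm_1)² = 196;  (δm_2)² = 0.884
δm = √(197) = 14.0 g
m = 221 g, so δm/m = 14.0/221 = 0.0635.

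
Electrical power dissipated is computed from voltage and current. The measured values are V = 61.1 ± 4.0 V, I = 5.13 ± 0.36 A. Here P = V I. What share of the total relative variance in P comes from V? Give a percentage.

(δP/P)² = (1·δV/V)² + (1·δI/I)²
  V term: (1×0.0655)² = 0.00429
  I term: (1×0.0702)² = 0.00492
Total = 0.00921. Share from V = 0.00429/0.00921 = 0.465.

46.5%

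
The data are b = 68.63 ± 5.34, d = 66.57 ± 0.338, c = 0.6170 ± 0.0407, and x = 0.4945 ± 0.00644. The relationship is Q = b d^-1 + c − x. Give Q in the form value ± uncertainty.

Let p = b·d^-1 = 1.031. δp/p = √((1·δb/b)² + (-1·δd/d)²) = √(0.00605 + 2.58e-05) = 0.0780, so δp = 0.0804.
Q = p + c − x: δQ = √(δp² + δc² + δx²) = √(0.00646 + 0.00166 + 4.15e-05) = 0.0903
Q = 1.153.

1.153 ± 0.0903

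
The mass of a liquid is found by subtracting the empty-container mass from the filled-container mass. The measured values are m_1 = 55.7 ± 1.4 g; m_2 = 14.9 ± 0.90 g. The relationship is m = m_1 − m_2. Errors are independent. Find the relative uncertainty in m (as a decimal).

0.0408

Absolute uncertainties add in quadrature for a linear combination:
  (δm_1)² = 1.96;  (δm_2)² = 0.810
δm = √(2.77) = 1.66 g
m = 40.8 g, so δm/m = 1.66/40.8 = 0.0408.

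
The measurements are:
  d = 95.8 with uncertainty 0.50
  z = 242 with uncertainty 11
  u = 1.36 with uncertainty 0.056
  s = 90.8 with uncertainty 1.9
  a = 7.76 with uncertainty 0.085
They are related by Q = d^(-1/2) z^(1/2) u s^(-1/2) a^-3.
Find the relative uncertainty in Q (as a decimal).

0.0584

Products/powers → add relative errors in quadrature, weighted by exponent:
  (−½·δd/d)² = (-0.5×0.00522)² = 6.81e-06;  (½·δz/z)² = (0.5×0.0455)² = 0.000517;  (1·δu/u)² = (1×0.0412)² = 0.00170;  (−½·δs/s)² = (-0.5×0.0209)² = 0.000109;  (-3·δa/a)² = (-3×0.0110)² = 0.00108
δQ/Q = √(0.00341) = 0.0584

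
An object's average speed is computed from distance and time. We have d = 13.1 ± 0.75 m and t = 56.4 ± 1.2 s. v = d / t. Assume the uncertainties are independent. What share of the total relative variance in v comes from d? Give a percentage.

(δv/v)² = (1·δd/d)² + (-1·δt/t)²
  d term: (1×0.0573)² = 0.00328
  t term: (-1×0.0213)² = 0.000453
Total = 0.00373. Share from d = 0.00328/0.00373 = 0.879.

87.9%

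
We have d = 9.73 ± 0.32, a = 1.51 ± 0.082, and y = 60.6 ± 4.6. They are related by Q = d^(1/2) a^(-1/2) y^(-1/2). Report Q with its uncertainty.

Products/powers → add relative errors in quadrature, weighted by exponent:
  (½·δd/d)² = (0.5×0.0329)² = 0.000270;  (−½·δa/a)² = (-0.5×0.0543)² = 0.000737;  (−½·δy/y)² = (-0.5×0.0759)² = 0.00144
δQ/Q = √(0.00245) = 0.0495
Q = 0.326, so δQ = 0.0495 × 0.326 = 0.0161.

0.326 ± 0.0161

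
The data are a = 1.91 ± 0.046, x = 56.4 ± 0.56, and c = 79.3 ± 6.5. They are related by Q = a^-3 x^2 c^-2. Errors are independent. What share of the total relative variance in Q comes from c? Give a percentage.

(δQ/Q)² = (-3·δa/a)² + (2·δx/x)² + (-2·δc/c)²
  a term: (-3×0.0241)² = 0.00522
  x term: (2×0.00993)² = 0.000394
  c term: (-2×0.0820)² = 0.0269
Total = 0.0325. Share from c = 0.0269/0.0325 = 0.827.

82.7%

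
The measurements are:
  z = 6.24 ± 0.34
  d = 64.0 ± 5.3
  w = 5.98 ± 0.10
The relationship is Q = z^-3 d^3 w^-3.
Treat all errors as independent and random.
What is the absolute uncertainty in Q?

1.52

Products/powers → add relative errors in quadrature, weighted by exponent:
  (-3·δz/z)² = (-3×0.0545)² = 0.0267;  (3·δd/d)² = (3×0.0828)² = 0.0617;  (-3·δw/w)² = (-3×0.0167)² = 0.00252
δQ/Q = √(0.0910) = 0.302
Q = 5.05, so δQ = 0.302 × 5.05 = 1.52.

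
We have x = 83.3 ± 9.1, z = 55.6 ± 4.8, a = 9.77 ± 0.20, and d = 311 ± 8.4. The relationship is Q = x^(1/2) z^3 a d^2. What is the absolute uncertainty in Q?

4.02e+11

For a monomial Q ∝ x^(1/2), z^3, a, d^2, fractional errors add in quadrature:
  (½·δx/x)² = (0.5×0.109)² = 0.00298;  (3·δz/z)² = (3×0.0863)² = 0.0671;  (1·δa/a)² = (1×0.0205)² = 0.000419;  (2·δd/d)² = (2×0.0270)² = 0.00292
δQ/Q = √(0.0734) = 0.271
Q = 1.48e+12, so δQ = 0.271 × 1.48e+12 = 4.02e+11.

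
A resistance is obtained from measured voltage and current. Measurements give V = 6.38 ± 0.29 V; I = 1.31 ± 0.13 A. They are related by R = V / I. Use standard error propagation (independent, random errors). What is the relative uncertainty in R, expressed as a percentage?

10.9%

Relative error in a monomial: (δR/R)² = Σ (nᵢ · δxᵢ/xᵢ)².
  (1·δV/V)² = (1×0.0455)² = 0.00207;  (-1·δI/I)² = (-1×0.0992)² = 0.00985
δR/R = √(0.0119) = 0.109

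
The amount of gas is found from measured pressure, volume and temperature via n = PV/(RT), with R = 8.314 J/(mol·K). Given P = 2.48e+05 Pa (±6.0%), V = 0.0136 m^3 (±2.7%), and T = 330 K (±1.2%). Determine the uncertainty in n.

Relative error in a monomial: (δn/n)² = Σ (nᵢ · δxᵢ/xᵢ)².
  (1·δP/P)² = (1×0.0600)² = 0.00360;  (1·δV/V)² = (1×0.0270)² = 0.000729;  (-1·δT/T)² = (-1×0.0120)² = 0.000144
δn/n = √(0.00447) = 0.0669
n = 1.23 mol, so δn = 0.0669 × 1.23 = 0.0822 mol.

0.0822 mol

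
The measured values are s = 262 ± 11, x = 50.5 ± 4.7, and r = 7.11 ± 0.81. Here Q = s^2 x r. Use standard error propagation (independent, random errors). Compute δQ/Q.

0.169

Products/powers → add relative errors in quadrature, weighted by exponent:
  (2·δs/s)² = (2×0.0420)² = 0.00705;  (1·δx/x)² = (1×0.0931)² = 0.00866;  (1·δr/r)² = (1×0.114)² = 0.0130
δQ/Q = √(0.0287) = 0.169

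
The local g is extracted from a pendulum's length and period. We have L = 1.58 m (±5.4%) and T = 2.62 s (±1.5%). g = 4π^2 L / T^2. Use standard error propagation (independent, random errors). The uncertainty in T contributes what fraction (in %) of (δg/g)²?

23.6%

(δg/g)² = (1·δL/L)² + (-2·δT/T)²
  L term: (1×0.0540)² = 0.00292
  T term: (-2×0.0150)² = 0.000900
Total = 0.00382. Share from T = 0.000900/0.00382 = 0.236.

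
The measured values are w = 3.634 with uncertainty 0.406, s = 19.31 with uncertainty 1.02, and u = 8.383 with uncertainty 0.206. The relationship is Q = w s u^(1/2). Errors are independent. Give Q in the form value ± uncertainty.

Each factor contributes (exponent × relative error)² to (δQ/Q)²:
  (1·δw/w)² = (1×0.112)² = 0.0125;  (1·δs/s)² = (1×0.0528)² = 0.00279;  (½·δu/u)² = (0.5×0.0246)² = 0.000151
δQ/Q = √(0.0154) = 0.124
Q = 203.2, so δQ = 0.124 × 203.2 = 25.2.

203.2 ± 25.2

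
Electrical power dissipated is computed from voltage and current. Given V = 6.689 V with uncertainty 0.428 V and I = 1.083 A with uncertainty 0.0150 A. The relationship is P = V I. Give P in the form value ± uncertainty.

For a monomial P ∝ V, I, fractional errors add in quadrature:
  (1·δV/V)² = (1×0.0640)² = 0.00409;  (1·δI/I)² = (1×0.0139)² = 0.000192
δP/P = √(0.00429) = 0.0655
P = 7.244 W, so δP = 0.0655 × 7.244 = 0.474 W.

7.244 ± 0.474 W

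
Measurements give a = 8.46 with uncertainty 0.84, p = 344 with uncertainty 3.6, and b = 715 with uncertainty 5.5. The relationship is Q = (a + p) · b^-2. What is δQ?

Let u = a + p = 352. δu = √(δa² + δp²) = √(0.706 + 13.0) = 3.70, so δu/u = 0.0105.
Q is then a monomial in u, b:
δQ/Q = √((δu/u)² + (-2·δb/b)²) = √(0.000110 + 0.000237) = 0.0186
Q = 0.000689, so δQ = 0.0186 × 0.000689 = 1.28e-05.

1.28e-05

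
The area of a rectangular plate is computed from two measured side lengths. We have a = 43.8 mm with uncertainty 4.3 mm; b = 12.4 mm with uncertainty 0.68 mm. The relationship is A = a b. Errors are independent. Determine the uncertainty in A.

Relative error in a monomial: (δA/A)² = Σ (nᵢ · δxᵢ/xᵢ)².
  (1·δa/a)² = (1×0.0982)² = 0.00964;  (1·δb/b)² = (1×0.0548)² = 0.00301
δA/A = √(0.0126) = 0.112
A = 543 mm^2, so δA = 0.112 × 543 = 61.1 mm^2.

61.1 mm^2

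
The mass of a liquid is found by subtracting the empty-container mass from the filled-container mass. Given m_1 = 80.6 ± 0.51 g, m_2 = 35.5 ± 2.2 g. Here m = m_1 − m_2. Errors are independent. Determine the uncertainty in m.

Absolute uncertainties add in quadrature for a linear combination:
  (δm_1)² = 0.260;  (δm_2)² = 4.84
δm = √(5.10) = 2.26 g

2.26 g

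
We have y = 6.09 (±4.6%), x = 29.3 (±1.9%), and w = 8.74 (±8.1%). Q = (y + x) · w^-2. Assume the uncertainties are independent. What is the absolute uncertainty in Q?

Let u = y + x = 35.4. δu = √(δy² + δx²) = √(0.0785 + 0.310) = 0.623, so δu/u = 0.0176.
Q is then a monomial in u, w:
δQ/Q = √((δu/u)² + (-2·δw/w)²) = √(0.000310 + 0.0262) = 0.163
Q = 0.463, so δQ = 0.163 × 0.463 = 0.0755.

0.0755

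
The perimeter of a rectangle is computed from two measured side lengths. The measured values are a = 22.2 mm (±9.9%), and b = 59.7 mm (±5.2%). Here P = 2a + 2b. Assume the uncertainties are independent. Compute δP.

7.61 mm

Sums and differences: (δP)² = Σ (cᵢ δxᵢ)².
  (2·δa)² = 19.3;  (2·δb)² = 38.5
δP = √(57.9) = 7.61 mm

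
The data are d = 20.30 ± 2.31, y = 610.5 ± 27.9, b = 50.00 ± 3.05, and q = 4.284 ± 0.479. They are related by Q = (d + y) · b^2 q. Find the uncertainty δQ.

Let u = d + y = 630.8. δu = √(δd² + δy²) = √(5.34 + 778) = 28.0, so δu/u = 0.0444.
Q is then a monomial in u, b, q:
δQ/Q = √((δu/u)² + (2·δb/b)² + (1·δq/q)²) = √(0.00197 + 0.0149 + 0.0125) = 0.171
Q = 6.756e+06, so δQ = 0.171 × 6.756e+06 = 1.16e+06.

1.16e+06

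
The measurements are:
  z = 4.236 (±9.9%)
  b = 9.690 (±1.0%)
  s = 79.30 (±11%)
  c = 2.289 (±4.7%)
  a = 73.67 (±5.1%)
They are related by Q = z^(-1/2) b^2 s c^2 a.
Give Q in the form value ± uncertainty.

Since Q is a product/quotient, work with relative uncertainties:
  (−½·δz/z)² = (-0.5×0.0990)² = 0.00245;  (2·δb/b)² = (2×0.0100)² = 0.000400;  (1·δs/s)² = (1×0.110)² = 0.0121;  (2·δc/c)² = (2×0.0470)² = 0.00884;  (1·δa/a)² = (1×0.0510)² = 0.00260
δQ/Q = √(0.0264) = 0.162
Q = 1.396e+06, so δQ = 0.162 × 1.396e+06 = 2.27e+05.

(1.396 ± 0.227) × 10^6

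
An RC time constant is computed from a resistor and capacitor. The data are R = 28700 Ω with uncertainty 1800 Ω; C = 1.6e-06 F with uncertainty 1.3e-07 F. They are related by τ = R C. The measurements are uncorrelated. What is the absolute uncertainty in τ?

Relative error in a monomial: (δτ/τ)² = Σ (nᵢ · δxᵢ/xᵢ)².
  (1·δR/R)² = (1×0.0627)² = 0.00393;  (1·δC/C)² = (1×0.0813)² = 0.00660
δτ/τ = √(0.0105) = 0.103
τ = 0.0459 s, so δτ = 0.103 × 0.0459 = 0.00471 s.

0.00471 s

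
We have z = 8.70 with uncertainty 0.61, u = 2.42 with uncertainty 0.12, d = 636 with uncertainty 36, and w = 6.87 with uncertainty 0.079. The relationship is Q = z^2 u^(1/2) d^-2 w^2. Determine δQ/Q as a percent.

18.3%

Since Q is a product/quotient, work with relative uncertainties:
  (2·δz/z)² = (2×0.0701)² = 0.0197;  (½·δu/u)² = (0.5×0.0496)² = 0.000615;  (-2·δd/d)² = (-2×0.0566)² = 0.0128;  (2·δw/w)² = (2×0.0115)² = 0.000529
δQ/Q = √(0.0336) = 0.183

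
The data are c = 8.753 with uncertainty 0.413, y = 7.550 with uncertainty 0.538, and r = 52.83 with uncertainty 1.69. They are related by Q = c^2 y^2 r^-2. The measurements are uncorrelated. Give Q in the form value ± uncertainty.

Since Q is a product/quotient, work with relative uncertainties:
  (2·δc/c)² = (2×0.0472)² = 0.00891;  (2·δy/y)² = (2×0.0713)² = 0.0203;  (-2·δr/r)² = (-2×0.0320)² = 0.00409
δQ/Q = √(0.0333) = 0.183
Q = 1.565, so δQ = 0.183 × 1.565 = 0.286.

1.565 ± 0.286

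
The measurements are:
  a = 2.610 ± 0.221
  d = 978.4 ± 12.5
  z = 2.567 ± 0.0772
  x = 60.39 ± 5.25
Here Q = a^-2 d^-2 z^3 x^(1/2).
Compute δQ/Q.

Q is a product of powers, so relative uncertainties combine in quadrature:
  (-2·δa/a)² = (-2×0.0847)² = 0.0287;  (-2·δd/d)² = (-2×0.0128)² = 0.000653;  (3·δz/z)² = (3×0.0301)² = 0.00814;  (½·δx/x)² = (0.5×0.0869)² = 0.00189
δQ/Q = √(0.0394) = 0.198

0.198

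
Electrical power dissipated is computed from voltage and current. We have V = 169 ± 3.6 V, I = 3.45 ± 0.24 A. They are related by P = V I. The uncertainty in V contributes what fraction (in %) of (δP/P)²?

(δP/P)² = (1·δV/V)² + (1·δI/I)²
  V term: (1×0.0213)² = 0.000454
  I term: (1×0.0696)² = 0.00484
Total = 0.00529. Share from V = 0.000454/0.00529 = 0.0857.

8.57%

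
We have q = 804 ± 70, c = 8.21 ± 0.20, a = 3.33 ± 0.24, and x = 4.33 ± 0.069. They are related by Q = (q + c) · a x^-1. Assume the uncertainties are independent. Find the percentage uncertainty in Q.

11.3%

Let u = q + c = 812. δu = √(δq² + δc²) = √(4900 + 0.0400) = 70.0, so δu/u = 0.0862.
Q is then a monomial in u, a, x:
δQ/Q = √((δu/u)² + (1·δa/a)² + (-1·δx/x)²) = √(0.00743 + 0.00519 + 0.000254) = 0.113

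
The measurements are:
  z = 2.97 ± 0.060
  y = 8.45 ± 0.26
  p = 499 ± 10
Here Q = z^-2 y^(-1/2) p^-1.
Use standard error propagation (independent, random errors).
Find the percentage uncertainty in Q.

Relative error in a monomial: (δQ/Q)² = Σ (nᵢ · δxᵢ/xᵢ)².
  (-2·δz/z)² = (-2×0.0202)² = 0.00163;  (−½·δy/y)² = (-0.5×0.0308)² = 0.000237;  (-1·δp/p)² = (-1×0.0200)² = 0.000402
δQ/Q = √(0.00227) = 0.0477

4.77%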